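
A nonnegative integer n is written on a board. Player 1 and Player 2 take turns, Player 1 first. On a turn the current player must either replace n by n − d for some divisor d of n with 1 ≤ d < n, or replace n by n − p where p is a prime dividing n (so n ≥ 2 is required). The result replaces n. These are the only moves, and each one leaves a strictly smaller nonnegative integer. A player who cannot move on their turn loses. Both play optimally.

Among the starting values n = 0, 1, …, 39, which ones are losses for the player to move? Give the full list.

Use the standard recursion: the mover loses at a terminal position; elsewhere, the mover wins exactly when some move hands the opponent an L position.
n=0: no move → L
n=1: no move → L
n=2: →0(L), so W
n=3: →0(L), so W
n=4: →2(W), 3(W) — all W, so L
n=5: →0(L), so W
n=6: →4(L), so W
n=7: →0(L), so W
n=8: →4(L), so W
n=9: →6(W), 8(W) — all W, so L
n=10: →9(L), so W
n=11: →0(L), so W
n=12: →9(L), so W
n=13: →0(L), so W
n=14: →7(W), 12(W), 13(W) — all W, so L
n=15: →14(L), so W
n=16: →14(L), so W
n=17: →0(L), so W
n=18: →9(L), so W
n=19: →0(L), so W
n=20: →10(W), 15(W), 16(W), 18(W), 19(W) — all W, so L
n=21: →14(L), so W
n=22: →20(L), so W
n=23: →0(L), so W
n=24: →20(L), so W
n=25: →20(L), so W
n=26: →13(W), 24(W), 25(W) — all W, so L
n=27: →26(L), so W
n=28: →14(L), so W
n=29: →0(L), so W
n=30: →20(L), so W
n=31: →0(L), so W
n=32: →16(W), 24(W), 28(W), 30(W), 31(W) — all W, so L
n=33: →32(L), so W
n=34: →32(L), so W
n=35: →28(W), 30(W), 34(W) — all W, so L
n=36: →32(L), so W
n=37: →0(L), so W
n=38: →19(W), 36(W), 37(W) — all W, so L
n=39: →26(L), so W
The losing starting values of n are exactly the entries labelled L in this table (10 of them).

0, 1, 4, 9, 14, 20, 26, 32, 35, 38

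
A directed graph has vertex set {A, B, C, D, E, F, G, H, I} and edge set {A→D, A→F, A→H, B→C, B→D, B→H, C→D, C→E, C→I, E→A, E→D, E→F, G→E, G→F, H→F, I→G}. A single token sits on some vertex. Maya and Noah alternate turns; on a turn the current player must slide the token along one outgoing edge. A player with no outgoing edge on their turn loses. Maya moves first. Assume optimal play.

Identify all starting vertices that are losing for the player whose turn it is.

Use the standard recursion: the mover loses at a terminal position; elsewhere, the mover wins exactly when some move hands the opponent an L position.
Every edge goes from a vertex to one that appears earlier in the order D, F, H, A, E, G, I, C, B, so processing vertices in that order labels each vertex after all of its successors.
D: no outgoing edge → L
F: no outgoing edge → L
H: W (go to F, an L position)
A: W (go to F, an L position)
E: W (go to F, an L position)
G: W (go to F, an L position)
I: L (sole option G(W) is W)
C: W (go to I, an L position)
B: W (go to D, an L position)
The losing starting vertices are exactly the entries labelled L in this table (3 of them).

D, F, I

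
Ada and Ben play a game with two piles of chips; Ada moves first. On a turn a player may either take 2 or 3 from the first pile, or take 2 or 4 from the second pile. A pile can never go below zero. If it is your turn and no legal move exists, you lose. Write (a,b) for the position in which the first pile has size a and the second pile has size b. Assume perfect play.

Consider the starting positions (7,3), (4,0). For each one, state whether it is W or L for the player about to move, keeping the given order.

(7,3): L, (4,0): W

Build the W/L table. Terminal = L. A non-terminal position is W if it has a move to some L; otherwise it is L.
No move ever increases a pile, so every position that can arise here has a ≤ 7 and b ≤ 3; it is enough to label the cells with 0 ≤ a ≤ 7 and 0 ≤ b ≤ 3.
Every move lowers a or b (never raises either), so fill the grid row by row in increasing a, and left to right within a row: each cell's successors are then already labelled.
      b=0  b=1  b=2  b=3
a=0:    L    L    W    W
a=1:    L    L    W    W
a=2:    W    W    L    L
a=3:    W    W    L    L
a=4:    W    W    W    W
a=5:    L    L    W    W
a=6:    L    L    W    W
a=7:    W    W    L    L
Cells with no legal move (terminal, hence L): (0,0), (0,1), (1,0), (1,1).
The remaining L cells, each justified by listing all of its moves:
(2,2): →(0,2)(W), (2,0)(W) — all W, so L
(2,3): →(0,3)(W), (2,1)(W) — all W, so L
(3,2): →(1,2)(W), (0,2)(W), (3,0)(W) — all W, so L
(3,3): →(1,3)(W), (0,3)(W), (3,1)(W) — all W, so L
(5,0): →(3,0)(W), (2,0)(W) — all W, so L
(5,1): →(3,1)(W), (2,1)(W) — all W, so L
(6,0): →(4,0)(W), (3,0)(W) — all W, so L
(6,1): →(4,1)(W), (3,1)(W) — all W, so L
(7,2): →(5,2)(W), (4,2)(W), (7,0)(W) — all W, so L
(7,3): →(5,3)(W), (4,3)(W), (7,1)(W) — all W, so L
Every other cell has at least one move into one of the L cells above, so it is W.
(7,3): one of the L cells justified above, so L
(4,0): the move to (1,0) reaches an L cell, so W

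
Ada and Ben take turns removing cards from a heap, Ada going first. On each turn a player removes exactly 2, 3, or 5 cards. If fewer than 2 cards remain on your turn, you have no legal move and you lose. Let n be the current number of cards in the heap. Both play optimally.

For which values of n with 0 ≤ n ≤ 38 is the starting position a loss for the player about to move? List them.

0, 1, 7, 8, 14, 15, 21, 22, 28, 29, 35, 36

Compute win/loss labels from the base case upward. A position with no move is L. Any other position is W if it can reach an L in one move, else L.
n=0: no move → L
n=1: no move → L
n=2: can move to 0, which is L ⇒ W
n=3: can move to 1, which is L ⇒ W
n=4: can move to 1, which is L ⇒ W
n=5: can move to 0, which is L ⇒ W
n=6: can move to 1, which is L ⇒ W
n=7: moves to 5(W), 4(W), 2(W); every one is W ⇒ L
n=8: moves to 6(W), 5(W), 3(W); every one is W ⇒ L
n=9: can move to 7, which is L ⇒ W
n=10: can move to 8, which is L ⇒ W
n=11: can move to 8, which is L ⇒ W
n=12: can move to 7, which is L ⇒ W
n=13: can move to 8, which is L ⇒ W
n=14: moves to 12(W), 11(W), 9(W); every one is W ⇒ L
n=15: moves to 13(W), 12(W), 10(W); every one is W ⇒ L
n=16: can move to 14, which is L ⇒ W
n=17: can move to 15, which is L ⇒ W
n=18: can move to 15, which is L ⇒ W
n=19: can move to 14, which is L ⇒ W
n=20: can move to 15, which is L ⇒ W
n=21: moves to 19(W), 18(W), 16(W); every one is W ⇒ L
n=22: moves to 20(W), 19(W), 17(W); every one is W ⇒ L
n=23: can move to 21, which is L ⇒ W
n=24: can move to 22, which is L ⇒ W
n=25: can move to 22, which is L ⇒ W
n=26: can move to 21, which is L ⇒ W
n=27: can move to 22, which is L ⇒ W
n=28: moves to 26(W), 25(W), 23(W); every one is W ⇒ L
n=29: moves to 27(W), 26(W), 24(W); every one is W ⇒ L
n=30: can move to 28, which is L ⇒ W
n=31: can move to 29, which is L ⇒ W
n=32: can move to 29, which is L ⇒ W
n=33: can move to 28, which is L ⇒ W
n=34: can move to 29, which is L ⇒ W
n=35: moves to 33(W), 32(W), 30(W); every one is W ⇒ L
n=36: moves to 34(W), 33(W), 31(W); every one is W ⇒ L
n=37: can move to 35, which is L ⇒ W
n=38: can move to 36, which is L ⇒ W
The losing starting values of n are exactly the entries labelled L in this table (12 of them).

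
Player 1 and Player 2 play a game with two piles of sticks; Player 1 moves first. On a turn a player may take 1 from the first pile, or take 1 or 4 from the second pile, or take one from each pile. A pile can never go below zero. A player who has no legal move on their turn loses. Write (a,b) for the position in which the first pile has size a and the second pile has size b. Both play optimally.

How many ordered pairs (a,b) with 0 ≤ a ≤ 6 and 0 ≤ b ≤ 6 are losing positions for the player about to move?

14

Label each position W (a win for the player to move) or L (a loss). A position with no legal move is L; any other position is W exactly when some move reaches an L, and L when every move reaches a W.
Every move lowers a or b (never raises either), so fill the grid row by row in increasing a, and left to right within a row: each cell's successors are then already labelled.
      b=0  b=1  b=2  b=3  b=4  b=5  b=6
a=0:    L    W    L    W    W    L    W
a=1:    W    W    W    W    L    W    W
a=2:    L    W    L    W    W    W    W
a=3:    W    W    W    W    L    W    L
a=4:    L    W    L    W    W    W    W
a=5:    W    W    W    W    L    W    L
a=6:    L    W    L    W    W    W    W
Cells with no legal move (terminal, hence L): (0,0).
The remaining L cells, each justified by listing all of its moves:
(0,2): →(0,1)(W) only, which is W, so L
(0,5): →(0,4)(W), (0,1)(W) — all W, so L
(1,4): →(0,4)(W), (1,3)(W), (1,0)(W), (0,3)(W) — all W, so L
(2,0): →(1,0)(W) only, which is W, so L
(2,2): →(1,2)(W), (2,1)(W), (1,1)(W) — all W, so L
(3,4): →(2,4)(W), (3,3)(W), (3,0)(W), (2,3)(W) — all W, so L
(3,6): →(2,6)(W), (3,5)(W), (3,2)(W), (2,5)(W) — all W, so L
(4,0): →(3,0)(W) only, which is W, so L
(4,2): →(3,2)(W), (4,1)(W), (3,1)(W) — all W, so L
(5,4): →(4,4)(W), (5,3)(W), (5,0)(W), (4,3)(W) — all W, so L
(5,6): →(4,6)(W), (5,5)(W), (5,2)(W), (4,5)(W) — all W, so L
(6,0): →(5,0)(W) only, which is W, so L
(6,2): →(5,2)(W), (6,1)(W), (5,1)(W) — all W, so L
Every other cell has at least one move into one of the L cells above, so it is W.
L cells per row: a=0: 3, a=1: 1, a=2: 2, a=3: 2, a=4: 2, a=5: 2, a=6: 2; total 14.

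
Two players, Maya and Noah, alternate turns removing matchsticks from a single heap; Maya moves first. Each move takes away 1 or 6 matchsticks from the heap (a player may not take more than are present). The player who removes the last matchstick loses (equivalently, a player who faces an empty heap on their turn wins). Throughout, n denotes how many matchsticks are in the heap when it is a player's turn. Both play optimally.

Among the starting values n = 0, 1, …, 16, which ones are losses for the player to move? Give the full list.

1, 3, 5, 8, 10, 12, 15

Classify positions by backward induction: terminal positions (no move available) are W. From any other position, the mover wins iff some move reaches an L.
n=0: no move; the opponent has just taken the last matchstick and therefore loses → W
n=1: →0(W) only, which is W, so L
n=2: →1(L), so W
n=3: →2(W) only, which is W, so L
n=4: →3(L), so W
n=5: →4(W) only, which is W, so L
n=6: →5(L), so W
n=7: →1(L), so W
n=8: →7(W), 2(W) — all W, so L
n=9: →8(L), so W
n=10: →9(W), 4(W) — all W, so L
n=11: →10(L), so W
n=12: →11(W), 6(W) — all W, so L
n=13: →12(L), so W
n=14: →8(L), so W
n=15: →14(W), 9(W) — all W, so L
n=16: →15(L), so W
Reading off the rows marked L gives the requested list; there are 7 such values of n.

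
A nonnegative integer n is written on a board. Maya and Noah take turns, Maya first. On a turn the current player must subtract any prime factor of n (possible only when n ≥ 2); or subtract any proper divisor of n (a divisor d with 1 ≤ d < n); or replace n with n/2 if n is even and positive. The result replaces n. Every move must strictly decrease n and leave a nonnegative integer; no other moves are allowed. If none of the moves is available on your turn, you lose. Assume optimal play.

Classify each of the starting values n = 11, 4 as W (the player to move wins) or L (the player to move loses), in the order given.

11: W, 4: L

Classify positions by backward induction: terminal positions (no move available) are L. From any other position, the mover wins iff some move reaches an L.
n=0: no move → L
n=1: no move → L
n=2: reaches L-position 0 → W
n=3: reaches L-position 0 → W
n=4: only reaches 2(W), 3(W), all W → L
n=5: reaches L-position 0 → W
n=6: reaches L-position 4 → W
n=7: reaches L-position 0 → W
n=8: reaches L-position 4 → W
n=9: only reaches 6(W), 8(W), all W → L
n=10: reaches L-position 9 → W
n=11: reaches L-position 0 → W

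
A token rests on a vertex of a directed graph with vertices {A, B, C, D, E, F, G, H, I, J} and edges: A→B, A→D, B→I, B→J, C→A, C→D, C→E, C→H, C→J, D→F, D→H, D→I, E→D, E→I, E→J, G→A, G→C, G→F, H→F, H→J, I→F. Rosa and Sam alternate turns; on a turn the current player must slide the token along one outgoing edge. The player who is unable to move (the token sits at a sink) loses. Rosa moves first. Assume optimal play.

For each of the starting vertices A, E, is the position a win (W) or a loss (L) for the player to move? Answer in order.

A: L, E: W

Compute win/loss labels from the base case upward. A position with no move is L. Any other position is W if it can reach an L in one move, else L.
Every edge goes from a vertex to one that appears earlier in the order J, F, H, I, D, B, A, E, C, G, so processing vertices in that order labels each vertex after all of its successors.
J: no outgoing edge → L
F: no outgoing edge → L
H: W (go to F, an L position)
I: W (go to F, an L position)
D: W (go to F, an L position)
B: W (go to J, an L position)
A: L (options B(W), D(W) are all W)
E: W (go to J, an L position)
C: W (go to A, an L position)
G: W (go to A, an L position)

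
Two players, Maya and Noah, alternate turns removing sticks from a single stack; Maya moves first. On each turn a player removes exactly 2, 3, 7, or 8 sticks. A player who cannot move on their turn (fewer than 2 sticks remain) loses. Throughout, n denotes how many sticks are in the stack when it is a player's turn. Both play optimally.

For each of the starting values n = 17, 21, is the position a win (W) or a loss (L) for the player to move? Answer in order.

Compute win/loss labels from the base case upward. A position with no move is L. Any other position is W if it can reach an L in one move, else L.
n=0: no move → L
n=1: no move → L
n=2: W (go to 0, an L position)
n=3: W (go to 1, an L position)
n=4: W (go to 1, an L position)
n=5: L (options 3(W), 2(W) are all W)
n=6: L (options 4(W), 3(W) are all W)
n=7: W (go to 5, an L position)
n=8: W (go to 6, an L position)
n=9: W (go to 6, an L position)
n=10: L (options 8(W), 7(W), 3(W), 2(W) are all W)
n=11: L (options 9(W), 8(W), 4(W), 3(W) are all W)
n=12: W (go to 10, an L position)
n=13: W (go to 11, an L position)
n=14: W (go to 11, an L position)
n=15: L (options 13(W), 12(W), 8(W), 7(W) are all W)
n=16: L (options 14(W), 13(W), 9(W), 8(W) are all W)
n=17: W (go to 15, an L position)
n=18: W (go to 16, an L position)
n=19: W (go to 16, an L position)
n=20: L (options 18(W), 17(W), 13(W), 12(W) are all W)
n=21: L (options 19(W), 18(W), 14(W), 13(W) are all W)

17: W, 21: L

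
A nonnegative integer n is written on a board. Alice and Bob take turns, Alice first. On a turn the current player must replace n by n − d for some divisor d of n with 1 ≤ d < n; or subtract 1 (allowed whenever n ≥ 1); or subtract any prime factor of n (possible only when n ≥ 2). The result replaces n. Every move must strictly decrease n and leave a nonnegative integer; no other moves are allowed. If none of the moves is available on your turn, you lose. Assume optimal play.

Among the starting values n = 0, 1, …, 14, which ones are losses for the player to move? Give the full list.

Classify positions by backward induction: terminal positions (no move available) are L. From any other position, the mover wins iff some move reaches an L.
n=0: no move → L
n=1: can move to 0, which is L ⇒ W
n=2: can move to 0, which is L ⇒ W
n=3: can move to 0, which is L ⇒ W
n=4: moves to 2(W), 3(W); every one is W ⇒ L
n=5: can move to 0, which is L ⇒ W
n=6: can move to 4, which is L ⇒ W
n=7: can move to 0, which is L ⇒ W
n=8: can move to 4, which is L ⇒ W
n=9: moves to 6(W), 8(W); every one is W ⇒ L
n=10: can move to 9, which is L ⇒ W
n=11: can move to 0, which is L ⇒ W
n=12: can move to 9, which is L ⇒ W
n=13: can move to 0, which is L ⇒ W
n=14: moves to 7(W), 12(W), 13(W); every one is W ⇒ L
Reading off the rows marked L gives the requested list; there are 4 such values of n.

0, 4, 9, 14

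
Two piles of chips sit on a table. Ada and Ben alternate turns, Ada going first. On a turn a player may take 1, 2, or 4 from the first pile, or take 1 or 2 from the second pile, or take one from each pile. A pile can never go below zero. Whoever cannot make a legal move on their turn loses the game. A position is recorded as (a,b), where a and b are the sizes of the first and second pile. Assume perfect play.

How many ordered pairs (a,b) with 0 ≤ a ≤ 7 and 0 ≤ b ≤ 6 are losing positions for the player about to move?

19

Build the W/L table. Terminal = L. A non-terminal position is W if it has a move to some L; otherwise it is L.
Every move lowers a or b (never raises either), so fill the grid row by row in increasing a, and left to right within a row: each cell's successors are then already labelled.
      b=0  b=1  b=2  b=3  b=4  b=5  b=6
a=0:    L    W    W    L    W    W    L
a=1:    W    W    L    W    W    L    W
a=2:    W    L    W    W    L    W    W
a=3:    L    W    W    L    W    W    L
a=4:    W    W    L    W    W    L    W
a=5:    W    L    W    W    L    W    W
a=6:    L    W    W    L    W    W    L
a=7:    W    W    L    W    W    L    W
Cells with no legal move (terminal, hence L): (0,0).
The remaining L cells, each justified by listing all of its moves:
(0,3): moves to (0,2)(W), (0,1)(W); every one is W ⇒ L
(0,6): moves to (0,5)(W), (0,4)(W); every one is W ⇒ L
(1,2): moves to (0,2)(W), (1,1)(W), (1,0)(W), (0,1)(W); every one is W ⇒ L
(1,5): moves to (0,5)(W), (1,4)(W), (1,3)(W), (0,4)(W); every one is W ⇒ L
(2,1): moves to (1,1)(W), (0,1)(W), (2,0)(W), (1,0)(W); every one is W ⇒ L
(2,4): moves to (1,4)(W), (0,4)(W), (2,3)(W), (2,2)(W), (1,3)(W); every one is W ⇒ L
(3,0): moves to (2,0)(W), (1,0)(W); every one is W ⇒ L
(3,3): moves to (2,3)(W), (1,3)(W), (3,2)(W), (3,1)(W), (2,2)(W); every one is W ⇒ L
(3,6): moves to (2,6)(W), (1,6)(W), (3,5)(W), (3,4)(W), (2,5)(W); every one is W ⇒ L
(4,2): moves to (3,2)(W), (2,2)(W), (0,2)(W), (4,1)(W), (4,0)(W), (3,1)(W); every one is W ⇒ L
(4,5): moves to (3,5)(W), (2,5)(W), (0,5)(W), (4,4)(W), (4,3)(W), (3,4)(W); every one is W ⇒ L
(5,1): moves to (4,1)(W), (3,1)(W), (1,1)(W), (5,0)(W), (4,0)(W); every one is W ⇒ L
(5,4): moves to (4,4)(W), (3,4)(W), (1,4)(W), (5,3)(W), (5,2)(W), (4,3)(W); every one is W ⇒ L
(6,0): moves to (5,0)(W), (4,0)(W), (2,0)(W); every one is W ⇒ L
(6,3): moves to (5,3)(W), (4,3)(W), (2,3)(W), (6,2)(W), (6,1)(W), (5,2)(W); every one is W ⇒ L
(6,6): moves to (5,6)(W), (4,6)(W), (2,6)(W), (6,5)(W), (6,4)(W), (5,5)(W); every one is W ⇒ L
(7,2): moves to (6,2)(W), (5,2)(W), (3,2)(W), (7,1)(W), (7,0)(W), (6,1)(W); every one is W ⇒ L
(7,5): moves to (6,5)(W), (5,5)(W), (3,5)(W), (7,4)(W), (7,3)(W), (6,4)(W); every one is W ⇒ L
Every other cell has at least one move into one of the L cells above, so it is W.
L cells per row: a=0: 3, a=1: 2, a=2: 2, a=3: 3, a=4: 2, a=5: 2, a=6: 3, a=7: 2; total 19.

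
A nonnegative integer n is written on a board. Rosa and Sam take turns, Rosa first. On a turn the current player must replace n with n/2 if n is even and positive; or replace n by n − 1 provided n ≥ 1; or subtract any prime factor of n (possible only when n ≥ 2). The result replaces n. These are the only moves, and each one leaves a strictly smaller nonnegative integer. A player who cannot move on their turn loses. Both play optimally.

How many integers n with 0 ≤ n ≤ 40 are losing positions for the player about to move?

9

Build the W/L table. Terminal = L. A non-terminal position is W if it has a move to some L; otherwise it is L.
n=0: no move → L
n=1: →0(L), so W
n=2: →0(L), so W
n=3: →0(L), so W
n=4: →2(W), 3(W) — all W, so L
n=5: →0(L), so W
n=6: →4(L), so W
n=7: →0(L), so W
n=8: →4(L), so W
n=9: →6(W), 8(W) — all W, so L
n=10: →9(L), so W
n=11: →0(L), so W
n=12: →9(L), so W
n=13: →0(L), so W
n=14: →7(W), 12(W), 13(W) — all W, so L
n=15: →14(L), so W
n=16: →14(L), so W
n=17: →0(L), so W
n=18: →9(L), so W
n=19: →0(L), so W
n=20: →10(W), 15(W), 18(W), 19(W) — all W, so L
n=21: →14(L), so W
n=22: →20(L), so W
n=23: →0(L), so W
n=24: →12(W), 21(W), 22(W), 23(W) — all W, so L
n=25: →20(L), so W
n=26: →24(L), so W
n=27: →24(L), so W
n=28: →14(L), so W
n=29: →0(L), so W
n=30: →15(W), 25(W), 27(W), 28(W), 29(W) — all W, so L
n=31: →0(L), so W
n=32: →30(L), so W
n=33: →30(L), so W
n=34: →17(W), 32(W), 33(W) — all W, so L
n=35: →30(L), so W
n=36: →34(L), so W
n=37: →0(L), so W
n=38: →19(W), 36(W), 37(W) — all W, so L
n=39: →38(L), so W
n=40: →20(L), so W
L entries with 0 ≤ n ≤ 40: n = 0, 4, 9, 14, 20, 24, 30, 34, 38; that makes 9.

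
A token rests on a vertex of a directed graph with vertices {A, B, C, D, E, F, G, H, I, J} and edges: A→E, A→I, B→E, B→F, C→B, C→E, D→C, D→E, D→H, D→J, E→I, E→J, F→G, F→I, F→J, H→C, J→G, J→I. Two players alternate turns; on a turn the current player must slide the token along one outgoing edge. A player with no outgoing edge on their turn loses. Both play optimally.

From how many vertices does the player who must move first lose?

Compute win/loss labels from the base case upward. A position with no move is L. Any other position is W if it can reach an L in one move, else L.
Every edge goes from a vertex to one that appears earlier in the order G, I, J, F, E, B, C, H, D, A, so processing vertices in that order labels each vertex after all of its successors.
G: no outgoing edge → L
I: no outgoing edge → L
J: W (go to I, an L position)
F: W (go to I, an L position)
E: W (go to I, an L position)
B: L (options E(W), F(W) are all W)
C: W (go to B, an L position)
H: L (sole option C(W) is W)
D: W (go to H, an L position)
A: W (go to I, an L position)
The L vertices are B, G, H, I; that is 4 in all.

4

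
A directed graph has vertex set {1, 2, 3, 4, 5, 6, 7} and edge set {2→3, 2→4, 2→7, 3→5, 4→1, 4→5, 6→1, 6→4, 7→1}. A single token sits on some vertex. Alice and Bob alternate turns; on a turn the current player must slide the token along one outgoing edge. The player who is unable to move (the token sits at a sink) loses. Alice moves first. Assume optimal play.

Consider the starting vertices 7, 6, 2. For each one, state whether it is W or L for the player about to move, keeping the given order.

Classify positions by backward induction: terminal positions (no move available) are L. From any other position, the mover wins iff some move reaches an L.
Every edge goes from a vertex to one that appears earlier in the order 5, 1, 4, 3, 7, 2, 6, so processing vertices in that order labels each vertex after all of its successors.
5: no outgoing edge → L
1: no outgoing edge → L
4: reaches L-position 1 → W
3: reaches L-position 5 → W
7: reaches L-position 1 → W
2: only reaches 7(W), 3(W), 4(W), all W → L
6: reaches L-position 1 → W

7: W, 6: W, 2: L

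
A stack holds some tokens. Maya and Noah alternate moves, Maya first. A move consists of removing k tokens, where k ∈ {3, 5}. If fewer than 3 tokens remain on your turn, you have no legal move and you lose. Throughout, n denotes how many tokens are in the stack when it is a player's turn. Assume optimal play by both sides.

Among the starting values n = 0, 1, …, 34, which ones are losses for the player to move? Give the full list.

0, 1, 2, 8, 9, 10, 16, 17, 18, 24, 25, 26, 32, 33, 34

Compute win/loss labels from the base case upward. A position with no move is L. Any other position is W if it can reach an L in one move, else L.
n=0: no move → L
n=1: no move → L
n=2: no move → L
n=3: W (go to 0, an L position)
n=4: W (go to 1, an L position)
n=5: W (go to 2, an L position)
n=6: W (go to 1, an L position)
n=7: W (go to 2, an L position)
n=8: L (options 5(W), 3(W) are all W)
n=9: L (options 6(W), 4(W) are all W)
n=10: L (options 7(W), 5(W) are all W)
n=11: W (go to 8, an L position)
n=12: W (go to 9, an L position)
n=13: W (go to 10, an L position)
n=14: W (go to 9, an L position)
n=15: W (go to 10, an L position)
n=16: L (options 13(W), 11(W) are all W)
n=17: L (options 14(W), 12(W) are all W)
n=18: L (options 15(W), 13(W) are all W)
n=19: W (go to 16, an L position)
n=20: W (go to 17, an L position)
n=21: W (go to 18, an L position)
n=22: W (go to 17, an L position)
n=23: W (go to 18, an L position)
n=24: L (options 21(W), 19(W) are all W)
n=25: L (options 22(W), 20(W) are all W)
n=26: L (options 23(W), 21(W) are all W)
n=27: W (go to 24, an L position)
n=28: W (go to 25, an L position)
n=29: W (go to 26, an L position)
n=30: W (go to 25, an L position)
n=31: W (go to 26, an L position)
n=32: L (options 29(W), 27(W) are all W)
n=33: L (options 30(W), 28(W) are all W)
n=34: L (options 31(W), 29(W) are all W)
The losing starting values of n are exactly the entries labelled L in this table (15 of them).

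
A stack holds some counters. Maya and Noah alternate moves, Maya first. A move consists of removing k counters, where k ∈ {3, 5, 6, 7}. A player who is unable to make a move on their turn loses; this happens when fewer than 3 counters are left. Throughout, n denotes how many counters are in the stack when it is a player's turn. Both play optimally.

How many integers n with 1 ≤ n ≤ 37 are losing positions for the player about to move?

11

Compute win/loss labels from the base case upward. A position with no move is L. Any other position is W if it can reach an L in one move, else L.
n=0: no move → L
n=1: no move → L
n=2: no move → L
n=3: W (go to 0, an L position)
n=4: W (go to 1, an L position)
n=5: W (go to 2, an L position)
n=6: W (go to 1, an L position)
n=7: W (go to 2, an L position)
n=8: W (go to 2, an L position)
n=9: W (go to 2, an L position)
n=10: L (options 7(W), 5(W), 4(W), 3(W) are all W)
n=11: L (options 8(W), 6(W), 5(W), 4(W) are all W)
n=12: L (options 9(W), 7(W), 6(W), 5(W) are all W)
n=13: W (go to 10, an L position)
n=14: W (go to 11, an L position)
n=15: W (go to 12, an L position)
n=16: W (go to 11, an L position)
n=17: W (go to 12, an L position)
n=18: W (go to 12, an L position)
n=19: W (go to 12, an L position)
n=20: L (options 17(W), 15(W), 14(W), 13(W) are all W)
n=21: L (options 18(W), 16(W), 15(W), 14(W) are all W)
n=22: L (options 19(W), 17(W), 16(W), 15(W) are all W)
n=23: W (go to 20, an L position)
n=24: W (go to 21, an L position)
n=25: W (go to 22, an L position)
n=26: W (go to 21, an L position)
n=27: W (go to 22, an L position)
n=28: W (go to 22, an L position)
n=29: W (go to 22, an L position)
n=30: L (options 27(W), 25(W), 24(W), 23(W) are all W)
n=31: L (options 28(W), 26(W), 25(W), 24(W) are all W)
n=32: L (options 29(W), 27(W), 26(W), 25(W) are all W)
n=33: W (go to 30, an L position)
n=34: W (go to 31, an L position)
n=35: W (go to 32, an L position)
n=36: W (go to 31, an L position)
n=37: W (go to 32, an L position)
L entries with 1 ≤ n ≤ 37 (n=0 is outside the asked range and is not counted): n = 1, 2, 10, 11, 12, 20, 21, 22, 30, 31, 32; that makes 11.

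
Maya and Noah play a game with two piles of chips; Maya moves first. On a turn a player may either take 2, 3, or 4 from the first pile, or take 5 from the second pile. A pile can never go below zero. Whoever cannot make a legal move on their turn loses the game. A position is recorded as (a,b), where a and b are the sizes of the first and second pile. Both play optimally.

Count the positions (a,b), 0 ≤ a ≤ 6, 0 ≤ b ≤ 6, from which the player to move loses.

19

Classify positions by backward induction: terminal positions (no move available) are L. From any other position, the mover wins iff some move reaches an L.
Every move lowers a or b (never raises either), so fill the grid row by row in increasing a, and left to right within a row: each cell's successors are then already labelled.
      b=0  b=1  b=2  b=3  b=4  b=5  b=6
a=0:    L    L    L    L    L    W    W
a=1:    L    L    L    L    L    W    W
a=2:    W    W    W    W    W    L    L
a=3:    W    W    W    W    W    L    L
a=4:    W    W    W    W    W    W    W
a=5:    W    W    W    W    W    W    W
a=6:    L    L    L    L    L    W    W
Cells with no legal move (terminal, hence L): (0,0), (0,1), (0,2), (0,3), (0,4), (1,0), (1,1), (1,2), (1,3), (1,4).
The remaining L cells, each justified by listing all of its moves:
(2,5): L (options (0,5)(W), (2,0)(W) are all W)
(2,6): L (options (0,6)(W), (2,1)(W) are all W)
(3,5): L (options (1,5)(W), (0,5)(W), (3,0)(W) are all W)
(3,6): L (options (1,6)(W), (0,6)(W), (3,1)(W) are all W)
(6,0): L (options (4,0)(W), (3,0)(W), (2,0)(W) are all W)
(6,1): L (options (4,1)(W), (3,1)(W), (2,1)(W) are all W)
(6,2): L (options (4,2)(W), (3,2)(W), (2,2)(W) are all W)
(6,3): L (options (4,3)(W), (3,3)(W), (2,3)(W) are all W)
(6,4): L (options (4,4)(W), (3,4)(W), (2,4)(W) are all W)
Every other cell has at least one move into one of the L cells above, so it is W.
L cells per row: a=0: 5, a=1: 5, a=2: 2, a=3: 2, a=4: 0, a=5: 0, a=6: 5; total 19.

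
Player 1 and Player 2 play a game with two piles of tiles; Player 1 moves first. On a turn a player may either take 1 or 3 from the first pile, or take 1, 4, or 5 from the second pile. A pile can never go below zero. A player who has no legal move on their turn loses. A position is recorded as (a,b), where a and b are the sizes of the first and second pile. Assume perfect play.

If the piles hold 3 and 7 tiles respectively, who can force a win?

Player 1 wins.

Work bottom-up. With no move the player to move loses. Otherwise the position is W if at least one move leads to an L position for the opponent, and L if every move leads to a W.
No move ever increases a pile, so every position that can arise here has a ≤ 3 and b ≤ 7; it is enough to label the cells with 0 ≤ a ≤ 3 and 0 ≤ b ≤ 7.
Every move lowers a or b (never raises either), so fill the grid row by row in increasing a, and left to right within a row: each cell's successors are then already labelled.
      b=0  b=1  b=2  b=3  b=4  b=5  b=6  b=7
a=0:    L    W    L    W    W    W    W    W
a=1:    W    L    W    L    W    W    W    W
a=2:    L    W    L    W    W    W    W    W
a=3:    W    L    W    L    W    W    W    W
Cells with no legal move (terminal, hence L): (0,0).
The remaining L cells, each justified by listing all of its moves:
(0,2): L (sole option (0,1)(W) is W)
(1,1): L (options (0,1)(W), (1,0)(W) are all W)
(1,3): L (options (0,3)(W), (1,2)(W) are all W)
(2,0): L (sole option (1,0)(W) is W)
(2,2): L (options (1,2)(W), (2,1)(W) are all W)
(3,1): L (options (2,1)(W), (0,1)(W), (3,0)(W) are all W)
(3,3): L (options (2,3)(W), (0,3)(W), (3,2)(W) are all W)
Every other cell has at least one move into one of the L cells above, so it is W.
From (3,7) Player 1 can move to (3,3), reaching an L position.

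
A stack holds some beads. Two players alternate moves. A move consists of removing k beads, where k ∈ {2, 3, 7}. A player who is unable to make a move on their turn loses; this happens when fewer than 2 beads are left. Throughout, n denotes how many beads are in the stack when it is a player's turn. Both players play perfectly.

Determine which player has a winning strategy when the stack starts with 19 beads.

The first player wins.

Build the W/L table. Terminal = L. A non-terminal position is W if it has a move to some L; otherwise it is L.
n=0: no move → L
n=1: no move → L
n=2: reaches L-position 0 → W
n=3: reaches L-position 1 → W
n=4: reaches L-position 1 → W
n=5: only reaches 3(W), 2(W), all W → L
n=6: only reaches 4(W), 3(W), all W → L
n=7: reaches L-position 5 → W
n=8: reaches L-position 6 → W
n=9: reaches L-position 6 → W
n=10: only reaches 8(W), 7(W), 3(W), all W → L
n=11: only reaches 9(W), 8(W), 4(W), all W → L
n=12: reaches L-position 10 → W
n=13: reaches L-position 11 → W
n=14: reaches L-position 11 → W
n=15: only reaches 13(W), 12(W), 8(W), all W → L
n=16: only reaches 14(W), 13(W), 9(W), all W → L
n=17: reaches L-position 15 → W
n=18: reaches L-position 16 → W
n=19: reaches L-position 16 → W
From 19 the player to move can remove 3, leaving 16, reaching an L position.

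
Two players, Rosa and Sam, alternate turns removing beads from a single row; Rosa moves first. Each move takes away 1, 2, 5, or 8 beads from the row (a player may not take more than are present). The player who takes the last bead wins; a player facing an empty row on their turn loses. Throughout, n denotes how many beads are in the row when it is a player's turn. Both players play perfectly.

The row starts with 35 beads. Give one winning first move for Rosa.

Use the standard recursion: the mover loses at a terminal position; elsewhere, the mover wins exactly when some move hands the opponent an L position.
n=0: no move → L
n=1: reaches L-position 0 → W
n=2: reaches L-position 0 → W
n=3: only reaches 2(W), 1(W), all W → L
n=4: reaches L-position 3 → W
n=5: reaches L-position 3 → W
n=6: only reaches 5(W), 4(W), 1(W), all W → L
n=7: reaches L-position 6 → W
n=8: reaches L-position 6 → W
n=9: only reaches 8(W), 7(W), 4(W), 1(W), all W → L
n=10: reaches L-position 9 → W
n=11: reaches L-position 9 → W
n=12: only reaches 11(W), 10(W), 7(W), 4(W), all W → L
n=13: reaches L-position 12 → W
n=14: reaches L-position 12 → W
n=15: only reaches 14(W), 13(W), 10(W), 7(W), all W → L
n=16: reaches L-position 15 → W
n=17: reaches L-position 15 → W
n=18: only reaches 17(W), 16(W), 13(W), 10(W), all W → L
n=19: reaches L-position 18 → W
n=20: reaches L-position 18 → W
n=21: only reaches 20(W), 19(W), 16(W), 13(W), all W → L
n=22: reaches L-position 21 → W
n=23: reaches L-position 21 → W
n=24: only reaches 23(W), 22(W), 19(W), 16(W), all W → L
n=25: reaches L-position 24 → W
n=26: reaches L-position 24 → W
n=27: only reaches 26(W), 25(W), 22(W), 19(W), all W → L
n=28: reaches L-position 27 → W
n=29: reaches L-position 27 → W
n=30: only reaches 29(W), 28(W), 25(W), 22(W), all W → L
n=31: reaches L-position 30 → W
n=32: reaches L-position 30 → W
n=33: only reaches 32(W), 31(W), 28(W), 25(W), all W → L
n=34: reaches L-position 33 → W
n=35: reaches L-position 33 → W
From 35, the L positions reachable in one move are: 33, 30, 27. Any move reaching one of these is winning.

Remove 2, leaving 33.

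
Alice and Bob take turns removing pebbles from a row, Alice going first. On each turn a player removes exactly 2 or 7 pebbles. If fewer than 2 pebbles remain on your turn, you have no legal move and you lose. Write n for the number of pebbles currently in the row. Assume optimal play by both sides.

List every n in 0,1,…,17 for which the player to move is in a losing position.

0, 1, 4, 5, 9, 10, 13, 14

Compute win/loss labels from the base case upward. A position with no move is L. Any other position is W if it can reach an L in one move, else L.
n=0: no move → L
n=1: no move → L
n=2: W (go to 0, an L position)
n=3: W (go to 1, an L position)
n=4: L (sole option 2(W) is W)
n=5: L (sole option 3(W) is W)
n=6: W (go to 4, an L position)
n=7: W (go to 5, an L position)
n=8: W (go to 1, an L position)
n=9: L (options 7(W), 2(W) are all W)
n=10: L (options 8(W), 3(W) are all W)
n=11: W (go to 9, an L position)
n=12: W (go to 10, an L position)
n=13: L (options 11(W), 6(W) are all W)
n=14: L (options 12(W), 7(W) are all W)
n=15: W (go to 13, an L position)
n=16: W (go to 14, an L position)
n=17: W (go to 10, an L position)
The losing starting values of n are exactly the entries labelled L in this table (8 of them).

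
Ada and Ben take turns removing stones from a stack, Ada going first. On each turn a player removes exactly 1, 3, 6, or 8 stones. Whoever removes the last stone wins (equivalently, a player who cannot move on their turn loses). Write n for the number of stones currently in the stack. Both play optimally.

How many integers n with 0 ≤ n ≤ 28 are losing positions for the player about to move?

Compute win/loss labels from the base case upward. A position with no move is L. Any other position is W if it can reach an L in one move, else L.
n=0: no move → L
n=1: can move to 0, which is L ⇒ W
n=2: the only move is to 1(W), a W ⇒ L
n=3: can move to 2, which is L ⇒ W
n=4: moves to 3(W), 1(W); every one is W ⇒ L
n=5: can move to 4, which is L ⇒ W
n=6: can move to 0, which is L ⇒ W
n=7: can move to 4, which is L ⇒ W
n=8: can move to 2, which is L ⇒ W
n=9: moves to 8(W), 6(W), 3(W), 1(W); every one is W ⇒ L
n=10: can move to 9, which is L ⇒ W
n=11: moves to 10(W), 8(W), 5(W), 3(W); every one is W ⇒ L
n=12: can move to 11, which is L ⇒ W
n=13: moves to 12(W), 10(W), 7(W), 5(W); every one is W ⇒ L
n=14: can move to 13, which is L ⇒ W
n=15: can move to 9, which is L ⇒ W
n=16: can move to 13, which is L ⇒ W
n=17: can move to 11, which is L ⇒ W
n=18: moves to 17(W), 15(W), 12(W), 10(W); every one is W ⇒ L
n=19: can move to 18, which is L ⇒ W
n=20: moves to 19(W), 17(W), 14(W), 12(W); every one is W ⇒ L
n=21: can move to 20, which is L ⇒ W
n=22: moves to 21(W), 19(W), 16(W), 14(W); every one is W ⇒ L
n=23: can move to 22, which is L ⇒ W
n=24: can move to 18, which is L ⇒ W
n=25: can move to 22, which is L ⇒ W
n=26: can move to 20, which is L ⇒ W
n=27: moves to 26(W), 24(W), 21(W), 19(W); every one is W ⇒ L
n=28: can move to 27, which is L ⇒ W
L entries with 0 ≤ n ≤ 28: n = 0, 2, 4, 9, 11, 13, 18, 20, 22, 27; that makes 10.

10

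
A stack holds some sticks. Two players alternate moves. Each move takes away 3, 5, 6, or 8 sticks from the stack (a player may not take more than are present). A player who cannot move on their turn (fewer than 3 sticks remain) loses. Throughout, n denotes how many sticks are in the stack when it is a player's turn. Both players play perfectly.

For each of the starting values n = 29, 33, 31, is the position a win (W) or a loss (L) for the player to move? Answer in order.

29: W, 33: L, 31: W

Build the W/L table. Terminal = L. A non-terminal position is W if it has a move to some L; otherwise it is L.
n=0: no move → L
n=1: no move → L
n=2: no move → L
n=3: W (go to 0, an L position)
n=4: W (go to 1, an L position)
n=5: W (go to 2, an L position)
n=6: W (go to 1, an L position)
n=7: W (go to 2, an L position)
n=8: W (go to 2, an L position)
n=9: W (go to 1, an L position)
n=10: W (go to 2, an L position)
n=11: L (options 8(W), 6(W), 5(W), 3(W) are all W)
n=12: L (options 9(W), 7(W), 6(W), 4(W) are all W)
n=13: L (options 10(W), 8(W), 7(W), 5(W) are all W)
n=14: W (go to 11, an L position)
n=15: W (go to 12, an L position)
n=16: W (go to 13, an L position)
n=17: W (go to 12, an L position)
n=18: W (go to 13, an L position)
n=19: W (go to 13, an L position)
n=20: W (go to 12, an L position)
n=21: W (go to 13, an L position)
n=22: L (options 19(W), 17(W), 16(W), 14(W) are all W)
n=23: L (options 20(W), 18(W), 17(W), 15(W) are all W)
n=24: L (options 21(W), 19(W), 18(W), 16(W) are all W)
n=25: W (go to 22, an L position)
n=26: W (go to 23, an L position)
n=27: W (go to 24, an L position)
n=28: W (go to 23, an L position)
n=29: W (go to 24, an L position)
n=30: W (go to 24, an L position)
n=31: W (go to 23, an L position)
n=32: W (go to 24, an L position)
n=33: L (options 30(W), 28(W), 27(W), 25(W) are all W)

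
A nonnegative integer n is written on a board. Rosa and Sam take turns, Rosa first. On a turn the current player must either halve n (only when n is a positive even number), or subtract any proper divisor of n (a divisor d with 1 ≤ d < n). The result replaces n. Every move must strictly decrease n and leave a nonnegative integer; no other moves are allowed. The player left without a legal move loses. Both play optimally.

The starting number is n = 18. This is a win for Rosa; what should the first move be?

Move to 9.

Label each position W (a win for the player to move) or L (a loss). A position with no legal move is L; any other position is W exactly when some move reaches an L, and L when every move reaches a W.
n=0: no move → L
n=1: no move → L
n=2: can move to 1, which is L ⇒ W
n=3: the only move is to 2(W), a W ⇒ L
n=4: can move to 3, which is L ⇒ W
n=5: the only move is to 4(W), a W ⇒ L
n=6: can move to 3, which is L ⇒ W
n=7: the only move is to 6(W), a W ⇒ L
n=8: can move to 7, which is L ⇒ W
n=9: moves to 6(W), 8(W); every one is W ⇒ L
n=10: can move to 5, which is L ⇒ W
n=11: the only move is to 10(W), a W ⇒ L
n=12: can move to 9, which is L ⇒ W
n=13: the only move is to 12(W), a W ⇒ L
n=14: can move to 7, which is L ⇒ W
n=15: moves to 10(W), 12(W), 14(W); every one is W ⇒ L
n=16: can move to 15, which is L ⇒ W
n=17: the only move is to 16(W), a W ⇒ L
n=18: can move to 9, which is L ⇒ W
From 18, the L positions reachable in one move are: 9, 15, 17. Any move reaching one of these is winning.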